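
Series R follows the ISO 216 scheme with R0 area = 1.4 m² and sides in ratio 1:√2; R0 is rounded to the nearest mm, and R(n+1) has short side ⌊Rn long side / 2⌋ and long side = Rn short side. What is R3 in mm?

351 × 497 mm

Let R0's short side be w mm. w · w√2 = 1.4 m² = 1,400,000 mm², so w ≈ 995.0 mm and w√2 ≈ 1407.1 mm → R0 = 995 × 1407 mm.
R1: ⌊1407/2⌋ × 995 = 703 × 995 mm
R2: ⌊995/2⌋ × 703 = 497 × 703 mm
R3: ⌊703/2⌋ × 497 = 351 × 497 mm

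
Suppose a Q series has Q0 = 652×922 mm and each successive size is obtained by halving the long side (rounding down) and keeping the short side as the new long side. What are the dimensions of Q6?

81 × 115 mm

Q1: ⌊922/2⌋ × 652 = 461 × 652 mm
Q2: ⌊652/2⌋ × 461 = 326 × 461 mm
Q3: ⌊461/2⌋ × 326 = 230 × 326 mm
Q4: ⌊326/2⌋ × 230 = 163 × 230 mm
Q5: ⌊230/2⌋ × 163 = 115 × 163 mm
Q6: ⌊163/2⌋ × 115 = 81 × 115 mm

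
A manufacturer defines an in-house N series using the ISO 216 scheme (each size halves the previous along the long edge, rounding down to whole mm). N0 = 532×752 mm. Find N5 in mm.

N1: ⌊752/2⌋ × 532 = 376 × 532 mm
N2: ⌊532/2⌋ × 376 = 266 × 376 mm
N3: ⌊376/2⌋ × 266 = 188 × 266 mm
N4: ⌊266/2⌋ × 188 = 133 × 188 mm
N5: ⌊188/2⌋ × 133 = 94 × 133 mm

94 × 133 mm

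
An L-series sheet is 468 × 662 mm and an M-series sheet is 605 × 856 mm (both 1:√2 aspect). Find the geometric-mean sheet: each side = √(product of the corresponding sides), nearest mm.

532 × 753 mm

Short side: √(468 · 605) = √283140 ≈ 532.1 → 532 mm
Long side: √(662 · 856) = √566672 ≈ 752.8 → 753 mm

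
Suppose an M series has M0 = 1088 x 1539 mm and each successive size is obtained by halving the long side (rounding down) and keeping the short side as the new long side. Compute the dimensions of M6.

136 × 192 mm

M1: ⌊1539/2⌋ × 1088 = 769 × 1088 mm
M2: ⌊1088/2⌋ × 769 = 544 × 769 mm
M3: ⌊769/2⌋ × 544 = 384 × 544 mm
M4: ⌊544/2⌋ × 384 = 272 × 384 mm
M5: ⌊384/2⌋ × 272 = 192 × 272 mm
M6: ⌊272/2⌋ × 192 = 136 × 192 mm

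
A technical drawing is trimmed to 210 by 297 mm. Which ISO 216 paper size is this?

A4 (210 × 297 mm)

Aspect ratio 297/210 ≈ 1.414 — close to the ISO √2 ≈ 1.414.
In the A-series (A0 area = 1 m²): A4 = 210 × 297 mm.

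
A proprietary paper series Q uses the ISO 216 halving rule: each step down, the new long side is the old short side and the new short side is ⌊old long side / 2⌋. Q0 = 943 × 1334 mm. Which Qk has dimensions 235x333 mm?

Q4

Q0: 943 × 1334 mm
Q1: 667 × 943 mm
Q2: 471 × 667 mm
Q3: 333 × 471 mm
Q4: 235 × 333 mm
Q5: 166 × 235 mm
→ matches Q4.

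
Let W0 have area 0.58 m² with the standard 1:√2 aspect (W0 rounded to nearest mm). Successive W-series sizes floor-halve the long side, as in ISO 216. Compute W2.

320 × 453 mm

Let W0's short side be w mm. w · w√2 = 0.58 m² = 580,000 mm², so w ≈ 640.4 mm and w√2 ≈ 905.7 mm → W0 = 640 × 906 mm.
W1: ⌊906/2⌋ × 640 = 453 × 640 mm
W2: ⌊640/2⌋ × 453 = 320 × 453 mm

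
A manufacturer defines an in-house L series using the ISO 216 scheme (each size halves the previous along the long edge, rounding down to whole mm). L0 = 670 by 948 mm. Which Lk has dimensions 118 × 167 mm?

L0: 670 × 948 mm
L1: 474 × 670 mm
L2: 335 × 474 mm
L3: 237 × 335 mm
L4: 167 × 237 mm
L5: 118 × 167 mm
L6: 83 × 118 mm
→ matches L5.

L5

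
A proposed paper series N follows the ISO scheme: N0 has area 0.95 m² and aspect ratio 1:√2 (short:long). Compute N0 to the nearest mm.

820 × 1159 mm

Let the short side be w mm. Then w · w√2 = 0.95 m² = 950,000 mm².
w² = 950,000/√2, so w ≈ 819.6 mm; long side = w√2 ≈ 1159.1 mm.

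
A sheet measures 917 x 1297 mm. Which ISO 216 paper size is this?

Aspect ratio 1297/917 ≈ 1.414 — close to the ISO √2 ≈ 1.414.
In the C-series (envelope sizes, between A and B): C0 = 917 × 1297 mm.

C0 (917 × 1297 mm)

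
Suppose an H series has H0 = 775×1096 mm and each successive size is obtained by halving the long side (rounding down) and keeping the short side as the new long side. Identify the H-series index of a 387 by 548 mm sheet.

H0: 775 × 1096 mm
H1: 548 × 775 mm
H2: 387 × 548 mm
H3: 274 × 387 mm
→ matches H2.

H2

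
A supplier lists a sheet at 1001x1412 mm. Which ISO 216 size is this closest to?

B0 (1000 × 1414 mm)

Aspect ratio 1412/1001 ≈ 1.411 — close to the ISO √2 ≈ 1.414.
In the B-series (B0 = 1000 × 1414 mm): B0 = 1000 × 1414 mm.
Off by 3 mm total — nearest standard size.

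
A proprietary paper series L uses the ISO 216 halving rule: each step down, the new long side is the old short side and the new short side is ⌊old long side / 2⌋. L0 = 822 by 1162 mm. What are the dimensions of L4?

L1: ⌊1162/2⌋ × 822 = 581 × 822 mm
L2: ⌊822/2⌋ × 581 = 411 × 581 mm
L3: ⌊581/2⌋ × 411 = 290 × 411 mm
L4: ⌊411/2⌋ × 290 = 205 × 290 mm

205 × 290 mm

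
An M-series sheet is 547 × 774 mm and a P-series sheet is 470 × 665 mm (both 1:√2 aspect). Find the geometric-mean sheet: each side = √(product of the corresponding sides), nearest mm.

Short side: √(547 · 470) = √257090 ≈ 507.0 → 507 mm
Long side: √(774 · 665) = √514710 ≈ 717.4 → 717 mm

507 × 717 mm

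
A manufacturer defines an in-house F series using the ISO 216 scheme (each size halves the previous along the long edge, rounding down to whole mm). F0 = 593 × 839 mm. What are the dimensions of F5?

104 × 148 mm

F1: ⌊839/2⌋ × 593 = 419 × 593 mm
F2: ⌊593/2⌋ × 419 = 296 × 419 mm
F3: ⌊419/2⌋ × 296 = 209 × 296 mm
F4: ⌊296/2⌋ × 209 = 148 × 209 mm
F5: ⌊209/2⌋ × 148 = 104 × 148 mm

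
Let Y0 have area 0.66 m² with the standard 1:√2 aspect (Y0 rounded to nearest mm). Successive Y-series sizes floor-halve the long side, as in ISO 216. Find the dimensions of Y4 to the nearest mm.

Let Y0's short side be w mm. w · w√2 = 0.66 m² = 660,000 mm², so w ≈ 683.1 mm and w√2 ≈ 966.1 mm → Y0 = 683 × 966 mm.
Y1: ⌊966/2⌋ × 683 = 483 × 683 mm
Y2: ⌊683/2⌋ × 483 = 341 × 483 mm
Y3: ⌊483/2⌋ × 341 = 241 × 341 mm
Y4: ⌊341/2⌋ × 241 = 170 × 241 mm

170 × 241 mm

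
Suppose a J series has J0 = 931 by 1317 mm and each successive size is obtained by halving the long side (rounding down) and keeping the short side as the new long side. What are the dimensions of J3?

329 × 465 mm

J1: ⌊1317/2⌋ × 931 = 658 × 931 mm
J2: ⌊931/2⌋ × 658 = 465 × 658 mm
J3: ⌊658/2⌋ × 465 = 329 × 465 mm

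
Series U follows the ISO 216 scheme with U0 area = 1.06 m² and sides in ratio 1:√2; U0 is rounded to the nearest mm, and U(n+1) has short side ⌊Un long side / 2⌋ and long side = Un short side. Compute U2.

Let U0's short side be w mm. w · w√2 = 1.06 m² = 1,060,000 mm², so w ≈ 865.8 mm and w√2 ≈ 1224.4 mm → U0 = 866 × 1224 mm.
U1: ⌊1224/2⌋ × 866 = 612 × 866 mm
U2: ⌊866/2⌋ × 612 = 433 × 612 mm

433 × 612 mm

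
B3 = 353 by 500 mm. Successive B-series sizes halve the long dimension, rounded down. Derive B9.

44 × 62 mm

B4: ⌊500/2⌋ × 353 = 250 × 353 mm
B5: ⌊353/2⌋ × 250 = 176 × 250 mm
B6: ⌊250/2⌋ × 176 = 125 × 176 mm
B7: ⌊176/2⌋ × 125 = 88 × 125 mm
B8: ⌊125/2⌋ × 88 = 62 × 88 mm
B9: ⌊88/2⌋ × 62 = 44 × 62 mm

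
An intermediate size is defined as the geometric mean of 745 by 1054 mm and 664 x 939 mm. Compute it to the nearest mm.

703 × 995 mm

Short side: √(745 · 664) = √494680 ≈ 703.3 → 703 mm
Long side: √(1054 · 939) = √989706 ≈ 994.8 → 995 mm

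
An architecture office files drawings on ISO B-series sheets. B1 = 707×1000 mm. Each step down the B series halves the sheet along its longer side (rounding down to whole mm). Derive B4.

B2: ⌊1000/2⌋ × 707 = 500 × 707 mm
B3: ⌊707/2⌋ × 500 = 353 × 500 mm
B4: ⌊500/2⌋ × 353 = 250 × 353 mm

250 × 353 mm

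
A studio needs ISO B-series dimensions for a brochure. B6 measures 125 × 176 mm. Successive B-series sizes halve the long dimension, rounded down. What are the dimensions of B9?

B7: ⌊176/2⌋ × 125 = 88 × 125 mm
B8: ⌊125/2⌋ × 88 = 62 × 88 mm
B9: ⌊88/2⌋ × 62 = 44 × 62 mm

44 × 62 mm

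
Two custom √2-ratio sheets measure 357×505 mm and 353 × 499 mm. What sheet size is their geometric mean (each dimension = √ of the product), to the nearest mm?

355 × 502 mm

Short side: √(357 · 353) = √126021 ≈ 355.0 → 355 mm
Long side: √(505 · 499) = √251995 ≈ 502.0 → 502 mm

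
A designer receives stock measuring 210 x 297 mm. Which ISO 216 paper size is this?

A4 (210 × 297 mm)

Aspect ratio 297/210 ≈ 1.414 — close to the ISO √2 ≈ 1.414.
In the A-series (A0 area = 1 m²): A4 = 210 × 297 mm.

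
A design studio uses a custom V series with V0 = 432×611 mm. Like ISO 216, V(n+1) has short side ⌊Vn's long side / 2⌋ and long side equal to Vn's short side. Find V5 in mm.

V1: ⌊611/2⌋ × 432 = 305 × 432 mm
V2: ⌊432/2⌋ × 305 = 216 × 305 mm
V3: ⌊305/2⌋ × 216 = 152 × 216 mm
V4: ⌊216/2⌋ × 152 = 108 × 152 mm
V5: ⌊152/2⌋ × 108 = 76 × 108 mm

76 × 108 mm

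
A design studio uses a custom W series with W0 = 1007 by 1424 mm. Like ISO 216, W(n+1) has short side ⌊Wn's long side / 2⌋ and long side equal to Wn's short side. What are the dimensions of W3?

W1: ⌊1424/2⌋ × 1007 = 712 × 1007 mm
W2: ⌊1007/2⌋ × 712 = 503 × 712 mm
W3: ⌊712/2⌋ × 503 = 356 × 503 mm

356 × 503 mm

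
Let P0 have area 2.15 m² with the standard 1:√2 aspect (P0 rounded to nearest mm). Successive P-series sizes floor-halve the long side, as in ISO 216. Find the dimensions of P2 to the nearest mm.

Let P0's short side be w mm. w · w√2 = 2.15 m² = 2,150,000 mm², so w ≈ 1233.0 mm and w√2 ≈ 1743.7 mm → P0 = 1233 × 1744 mm.
P1: ⌊1744/2⌋ × 1233 = 872 × 1233 mm
P2: ⌊1233/2⌋ × 872 = 616 × 872 mm

616 × 872 mm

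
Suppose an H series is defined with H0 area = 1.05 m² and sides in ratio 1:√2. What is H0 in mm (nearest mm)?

862 × 1219 mm

Let the short side be w mm. Then w · w√2 = 1.05 m² = 1,050,000 mm².
w² = 1,050,000/√2, so w ≈ 861.7 mm; long side = w√2 ≈ 1218.6 mm.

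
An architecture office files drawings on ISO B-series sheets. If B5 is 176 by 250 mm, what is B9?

B6: ⌊250/2⌋ × 176 = 125 × 176 mm
B7: ⌊176/2⌋ × 125 = 88 × 125 mm
B8: ⌊125/2⌋ × 88 = 62 × 88 mm
B9: ⌊88/2⌋ × 62 = 44 × 62 mm

44 × 62 mm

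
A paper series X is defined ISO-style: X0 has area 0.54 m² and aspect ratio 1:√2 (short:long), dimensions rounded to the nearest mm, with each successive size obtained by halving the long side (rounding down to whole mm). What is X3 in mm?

Let X0's short side be w mm. w · w√2 = 0.54 m² = 540,000 mm², so w ≈ 617.9 mm and w√2 ≈ 873.9 mm → X0 = 618 × 874 mm.
X1: ⌊874/2⌋ × 618 = 437 × 618 mm
X2: ⌊618/2⌋ × 437 = 309 × 437 mm
X3: ⌊437/2⌋ × 309 = 218 × 309 mm

218 × 309 mm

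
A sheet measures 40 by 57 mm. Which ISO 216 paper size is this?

Aspect ratio 57/40 ≈ 1.425 — close to the ISO √2 ≈ 1.414.
In the C-series (envelope sizes, between A and B): C9 = 40 × 57 mm.

C9 (40 × 57 mm)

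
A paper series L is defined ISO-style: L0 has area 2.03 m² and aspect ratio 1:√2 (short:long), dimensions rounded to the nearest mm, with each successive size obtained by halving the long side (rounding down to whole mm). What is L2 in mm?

Let L0's short side be w mm. w · w√2 = 2.03 m² = 2,030,000 mm², so w ≈ 1198.1 mm and w√2 ≈ 1694.4 mm → L0 = 1198 × 1694 mm.
L1: ⌊1694/2⌋ × 1198 = 847 × 1198 mm
L2: ⌊1198/2⌋ × 847 = 599 × 847 mm

599 × 847 mm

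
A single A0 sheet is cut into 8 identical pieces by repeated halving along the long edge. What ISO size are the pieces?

A3

8 = 2^3, so 3 halving steps.
A0 → A1 → … → A3 after 3 steps.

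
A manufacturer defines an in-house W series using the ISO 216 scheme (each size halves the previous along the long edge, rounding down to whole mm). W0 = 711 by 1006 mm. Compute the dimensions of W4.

177 × 251 mm

W1: ⌊1006/2⌋ × 711 = 503 × 711 mm
W2: ⌊711/2⌋ × 503 = 355 × 503 mm
W3: ⌊503/2⌋ × 355 = 251 × 355 mm
W4: ⌊355/2⌋ × 251 = 177 × 251 mm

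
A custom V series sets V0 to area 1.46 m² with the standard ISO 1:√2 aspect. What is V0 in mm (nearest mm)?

1016 × 1437 mm

Let the short side be w mm. Then w · w√2 = 1.46 m² = 1,460,000 mm².
w² = 1,460,000/√2, so w ≈ 1016.1 mm; long side = w√2 ≈ 1436.9 mm.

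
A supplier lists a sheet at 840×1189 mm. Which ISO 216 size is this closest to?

Aspect ratio 1189/840 ≈ 1.415 — close to the ISO √2 ≈ 1.414.
In the A-series (A0 area = 1 m²): A0 = 841 × 1189 mm.
Off by 1 mm total — nearest standard size.

A0 (841 × 1189 mm)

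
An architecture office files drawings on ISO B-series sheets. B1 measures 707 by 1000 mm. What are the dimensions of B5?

176 × 250 mm

B2: ⌊1000/2⌋ × 707 = 500 × 707 mm
B3: ⌊707/2⌋ × 500 = 353 × 500 mm
B4: ⌊500/2⌋ × 353 = 250 × 353 mm
B5: ⌊353/2⌋ × 250 = 176 × 250 mm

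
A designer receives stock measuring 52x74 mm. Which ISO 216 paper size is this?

Aspect ratio 74/52 ≈ 1.423 — close to the ISO √2 ≈ 1.414.
In the A-series (A0 area = 1 m²): A8 = 52 × 74 mm.

A8 (52 × 74 mm)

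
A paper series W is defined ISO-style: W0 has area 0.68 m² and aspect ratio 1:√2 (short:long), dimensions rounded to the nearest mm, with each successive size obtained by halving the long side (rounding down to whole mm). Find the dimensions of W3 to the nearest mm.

Let W0's short side be w mm. w · w√2 = 0.68 m² = 680,000 mm², so w ≈ 693.4 mm and w√2 ≈ 980.6 mm → W0 = 693 × 981 mm.
W1: ⌊981/2⌋ × 693 = 490 × 693 mm
W2: ⌊693/2⌋ × 490 = 346 × 490 mm
W3: ⌊490/2⌋ × 346 = 245 × 346 mm

245 × 346 mm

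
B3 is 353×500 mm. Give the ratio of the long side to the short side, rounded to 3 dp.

1.416

500 / 353 = 1.416
ISO 216 targets √2 ≈ 1.414; the +0.002 deviation is from mm rounding.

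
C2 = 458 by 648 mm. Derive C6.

C3: ⌊648/2⌋ × 458 = 324 × 458 mm
C4: ⌊458/2⌋ × 324 = 229 × 324 mm
C5: ⌊324/2⌋ × 229 = 162 × 229 mm
C6: ⌊229/2⌋ × 162 = 114 × 162 mm

114 × 162 mm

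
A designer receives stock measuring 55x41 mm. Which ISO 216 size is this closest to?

C9 (40 × 57 mm)

Aspect ratio 55/41 ≈ 1.341 (ISO target is √2 ≈ 1.414).
In the C-series (envelope sizes, between A and B): C9 = 40 × 57 mm.
Off by 3 mm total — nearest standard size.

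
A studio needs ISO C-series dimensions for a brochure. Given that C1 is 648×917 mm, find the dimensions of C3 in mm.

C2: ⌊917/2⌋ × 648 = 458 × 648 mm
C3: ⌊648/2⌋ × 458 = 324 × 458 mm

324 × 458 mm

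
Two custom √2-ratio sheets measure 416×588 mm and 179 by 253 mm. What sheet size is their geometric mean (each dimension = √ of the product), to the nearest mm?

Short side: √(416 · 179) = √74464 ≈ 272.9 → 273 mm
Long side: √(588 · 253) = √148764 ≈ 385.7 → 386 mm

273 × 386 mm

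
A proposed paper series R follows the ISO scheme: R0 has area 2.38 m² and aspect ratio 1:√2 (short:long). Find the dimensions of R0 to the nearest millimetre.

Let the short side be w mm. Then w · w√2 = 2.38 m² = 2,380,000 mm².
w² = 2,380,000/√2, so w ≈ 1297.3 mm; long side = w√2 ≈ 1834.6 mm.

1297 × 1835 mm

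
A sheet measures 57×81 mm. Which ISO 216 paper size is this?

Aspect ratio 81/57 ≈ 1.421 — close to the ISO √2 ≈ 1.414.
In the C-series (envelope sizes, between A and B): C8 = 57 × 81 mm.

C8 (57 × 81 mm)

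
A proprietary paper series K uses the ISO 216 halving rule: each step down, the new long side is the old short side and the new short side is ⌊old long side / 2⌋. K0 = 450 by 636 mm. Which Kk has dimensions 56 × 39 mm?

K0: 450 × 636 mm
K1: 318 × 450 mm
K2: 225 × 318 mm
K3: 159 × 225 mm
K4: 112 × 159 mm
K5: 79 × 112 mm
K6: 56 × 79 mm
K7: 39 × 56 mm
K8: 28 × 39 mm
→ matches K7.

K7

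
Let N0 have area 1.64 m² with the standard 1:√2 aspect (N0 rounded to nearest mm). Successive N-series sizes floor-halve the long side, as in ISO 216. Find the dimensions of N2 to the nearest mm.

Let N0's short side be w mm. w · w√2 = 1.64 m² = 1,640,000 mm², so w ≈ 1076.9 mm and w√2 ≈ 1522.9 mm → N0 = 1077 × 1523 mm.
N1: ⌊1523/2⌋ × 1077 = 761 × 1077 mm
N2: ⌊1077/2⌋ × 761 = 538 × 761 mm

538 × 761 mm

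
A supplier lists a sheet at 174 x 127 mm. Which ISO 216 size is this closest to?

B6 (125 × 176 mm)

Aspect ratio 174/127 ≈ 1.370 (ISO target is √2 ≈ 1.414).
In the B-series (B0 = 1000 × 1414 mm): B6 = 125 × 176 mm.
Off by 4 mm total — nearest standard size.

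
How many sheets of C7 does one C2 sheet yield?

32

C2 = 458 × 648 mm; C7 = 81 × 114 mm.
Each halving step doubles the count; 5 steps from C2 to C7.
2^5 = 32.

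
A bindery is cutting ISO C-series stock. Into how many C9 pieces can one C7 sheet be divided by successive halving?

4

C7 = 81 × 114 mm; C9 = 40 × 57 mm.
Each halving step doubles the count; 2 steps from C7 to C9.
2^2 = 4.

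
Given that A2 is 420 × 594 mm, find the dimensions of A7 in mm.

74 × 105 mm

A3: ⌊594/2⌋ × 420 = 297 × 420 mm
A4: ⌊420/2⌋ × 297 = 210 × 297 mm
A5: ⌊297/2⌋ × 210 = 148 × 210 mm
A6: ⌊210/2⌋ × 148 = 105 × 148 mm
A7: ⌊148/2⌋ × 105 = 74 × 105 mm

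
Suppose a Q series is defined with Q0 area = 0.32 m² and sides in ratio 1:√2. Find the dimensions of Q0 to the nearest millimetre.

476 × 673 mm

Let the short side be w mm. Then w · w√2 = 0.32 m² = 320,000 mm².
w² = 320,000/√2, so w ≈ 475.7 mm; long side = w√2 ≈ 672.7 mm.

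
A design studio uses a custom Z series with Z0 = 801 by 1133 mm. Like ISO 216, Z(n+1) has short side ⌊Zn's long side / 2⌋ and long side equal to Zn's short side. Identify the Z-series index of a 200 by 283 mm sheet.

Z4

Z0: 801 × 1133 mm
Z1: 566 × 801 mm
Z2: 400 × 566 mm
Z3: 283 × 400 mm
Z4: 200 × 283 mm
Z5: 141 × 200 mm
→ matches Z4.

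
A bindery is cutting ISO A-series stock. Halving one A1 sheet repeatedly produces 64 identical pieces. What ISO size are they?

64 = 2^6, so 6 halving steps.
A1 → A2 → … → A7 after 6 steps.

A7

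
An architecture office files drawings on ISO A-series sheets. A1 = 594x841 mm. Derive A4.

210 × 297 mm

A2: ⌊841/2⌋ × 594 = 420 × 594 mm
A3: ⌊594/2⌋ × 420 = 297 × 420 mm
A4: ⌊420/2⌋ × 297 = 210 × 297 mm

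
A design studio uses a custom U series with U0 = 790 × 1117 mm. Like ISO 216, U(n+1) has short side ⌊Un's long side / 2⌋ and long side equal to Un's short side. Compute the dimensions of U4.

197 × 279 mm

U1: ⌊1117/2⌋ × 790 = 558 × 790 mm
U2: ⌊790/2⌋ × 558 = 395 × 558 mm
U3: ⌊558/2⌋ × 395 = 279 × 395 mm
U4: ⌊395/2⌋ × 279 = 197 × 279 mm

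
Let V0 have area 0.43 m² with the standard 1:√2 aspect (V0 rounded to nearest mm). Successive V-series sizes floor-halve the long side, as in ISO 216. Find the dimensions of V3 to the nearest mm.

195 × 275 mm

Let V0's short side be w mm. w · w√2 = 0.43 m² = 430,000 mm², so w ≈ 551.4 mm and w√2 ≈ 779.8 mm → V0 = 551 × 780 mm.
V1: ⌊780/2⌋ × 551 = 390 × 551 mm
V2: ⌊551/2⌋ × 390 = 275 × 390 mm
V3: ⌊390/2⌋ × 275 = 195 × 275 mm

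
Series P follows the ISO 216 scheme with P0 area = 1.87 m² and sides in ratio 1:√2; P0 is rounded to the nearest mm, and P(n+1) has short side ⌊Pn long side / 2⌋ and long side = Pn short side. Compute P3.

406 × 575 mm

Let P0's short side be w mm. w · w√2 = 1.87 m² = 1,870,000 mm², so w ≈ 1149.9 mm and w√2 ≈ 1626.2 mm → P0 = 1150 × 1626 mm.
P1: ⌊1626/2⌋ × 1150 = 813 × 1150 mm
P2: ⌊1150/2⌋ × 813 = 575 × 813 mm
P3: ⌊813/2⌋ × 575 = 406 × 575 mm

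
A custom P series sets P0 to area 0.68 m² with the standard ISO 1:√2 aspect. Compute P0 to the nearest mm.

693 × 981 mm

Let the short side be w mm. Then w · w√2 = 0.68 m² = 680,000 mm².
w² = 680,000/√2, so w ≈ 693.4 mm; long side = w√2 ≈ 980.6 mm.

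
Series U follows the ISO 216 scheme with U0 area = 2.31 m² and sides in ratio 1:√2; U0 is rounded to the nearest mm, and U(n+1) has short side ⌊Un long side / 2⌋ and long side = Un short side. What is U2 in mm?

639 × 903 mm

Let U0's short side be w mm. w · w√2 = 2.31 m² = 2,310,000 mm², so w ≈ 1278.1 mm and w√2 ≈ 1807.4 mm → U0 = 1278 × 1807 mm.
U1: ⌊1807/2⌋ × 1278 = 903 × 1278 mm
U2: ⌊1278/2⌋ × 903 = 639 × 903 mm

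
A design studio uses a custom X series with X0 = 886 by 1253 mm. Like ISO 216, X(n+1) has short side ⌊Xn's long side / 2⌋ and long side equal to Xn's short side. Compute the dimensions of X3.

313 × 443 mm

X1: ⌊1253/2⌋ × 886 = 626 × 886 mm
X2: ⌊886/2⌋ × 626 = 443 × 626 mm
X3: ⌊626/2⌋ × 443 = 313 × 443 mm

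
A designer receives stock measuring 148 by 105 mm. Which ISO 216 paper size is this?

Aspect ratio 148/105 ≈ 1.410 — close to the ISO √2 ≈ 1.414.
In the A-series (A0 area = 1 m²): A6 = 105 × 148 mm.

A6 (105 × 148 mm)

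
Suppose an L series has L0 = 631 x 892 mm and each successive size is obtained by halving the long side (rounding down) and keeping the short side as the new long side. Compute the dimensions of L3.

223 × 315 mm

L1: ⌊892/2⌋ × 631 = 446 × 631 mm
L2: ⌊631/2⌋ × 446 = 315 × 446 mm
L3: ⌊446/2⌋ × 315 = 223 × 315 mm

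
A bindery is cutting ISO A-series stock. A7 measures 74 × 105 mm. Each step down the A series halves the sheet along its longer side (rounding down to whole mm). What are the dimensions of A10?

26 × 37 mm

A8: ⌊105/2⌋ × 74 = 52 × 74 mm
A9: ⌊74/2⌋ × 52 = 37 × 52 mm
A10: ⌊52/2⌋ × 37 = 26 × 37 mm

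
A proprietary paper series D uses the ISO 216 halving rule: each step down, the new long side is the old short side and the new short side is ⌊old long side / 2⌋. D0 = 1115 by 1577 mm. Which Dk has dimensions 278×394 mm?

D0: 1115 × 1577 mm
D1: 788 × 1115 mm
D2: 557 × 788 mm
D3: 394 × 557 mm
D4: 278 × 394 mm
D5: 197 × 278 mm
→ matches D4.

D4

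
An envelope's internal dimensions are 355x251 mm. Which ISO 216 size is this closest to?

B4 (250 × 353 mm)

Aspect ratio 355/251 ≈ 1.414 — close to the ISO √2 ≈ 1.414.
In the B-series (B0 = 1000 × 1414 mm): B4 = 250 × 353 mm.
Off by 3 mm total — nearest standard size.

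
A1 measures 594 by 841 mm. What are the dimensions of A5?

148 × 210 mm

A2: ⌊841/2⌋ × 594 = 420 × 594 mm
A3: ⌊594/2⌋ × 420 = 297 × 420 mm
A4: ⌊420/2⌋ × 297 = 210 × 297 mm
A5: ⌊297/2⌋ × 210 = 148 × 210 mm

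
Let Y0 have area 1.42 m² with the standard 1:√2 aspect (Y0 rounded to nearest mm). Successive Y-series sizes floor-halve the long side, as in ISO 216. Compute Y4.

250 × 354 mm

Let Y0's short side be w mm. w · w√2 = 1.42 m² = 1,420,000 mm², so w ≈ 1002.0 mm and w√2 ≈ 1417.1 mm → Y0 = 1002 × 1417 mm.
Y1: ⌊1417/2⌋ × 1002 = 708 × 1002 mm
Y2: ⌊1002/2⌋ × 708 = 501 × 708 mm
Y3: ⌊708/2⌋ × 501 = 354 × 501 mm
Y4: ⌊501/2⌋ × 354 = 250 × 354 mm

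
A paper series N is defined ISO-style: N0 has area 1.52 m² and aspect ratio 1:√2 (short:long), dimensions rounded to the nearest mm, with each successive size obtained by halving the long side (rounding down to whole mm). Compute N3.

366 × 518 mm

Let N0's short side be w mm. w · w√2 = 1.52 m² = 1,520,000 mm², so w ≈ 1036.7 mm and w√2 ≈ 1466.2 mm → N0 = 1037 × 1466 mm.
N1: ⌊1466/2⌋ × 1037 = 733 × 1037 mm
N2: ⌊1037/2⌋ × 733 = 518 × 733 mm
N3: ⌊733/2⌋ × 518 = 366 × 518 mm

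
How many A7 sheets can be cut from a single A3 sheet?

Each ISO step halves the sheet: 1 × A3 → 2 × A4 → 4 × A5 → 8 × A6 → …
From A3 to A7 is 4 halving steps: 2^4 = 16.

16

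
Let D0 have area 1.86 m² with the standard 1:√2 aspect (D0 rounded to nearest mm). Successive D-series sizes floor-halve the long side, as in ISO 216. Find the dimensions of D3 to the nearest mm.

405 × 573 mm

Let D0's short side be w mm. w · w√2 = 1.86 m² = 1,860,000 mm², so w ≈ 1146.8 mm and w√2 ≈ 1621.9 mm → D0 = 1147 × 1622 mm.
D1: ⌊1622/2⌋ × 1147 = 811 × 1147 mm
D2: ⌊1147/2⌋ × 811 = 573 × 811 mm
D3: ⌊811/2⌋ × 573 = 405 × 573 mm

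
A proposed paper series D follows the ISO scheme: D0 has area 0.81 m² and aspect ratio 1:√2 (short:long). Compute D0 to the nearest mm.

Let the short side be w mm. Then w · w√2 = 0.81 m² = 810,000 mm².
w² = 810,000/√2, so w ≈ 756.8 mm; long side = w√2 ≈ 1070.3 mm.

757 × 1070 mm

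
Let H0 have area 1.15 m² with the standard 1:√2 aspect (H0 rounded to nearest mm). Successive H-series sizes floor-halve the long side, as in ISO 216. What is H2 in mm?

Let H0's short side be w mm. w · w√2 = 1.15 m² = 1,150,000 mm², so w ≈ 901.8 mm and w√2 ≈ 1275.3 mm → H0 = 902 × 1275 mm.
H1: ⌊1275/2⌋ × 902 = 637 × 902 mm
H2: ⌊902/2⌋ × 637 = 451 × 637 mm

451 × 637 mm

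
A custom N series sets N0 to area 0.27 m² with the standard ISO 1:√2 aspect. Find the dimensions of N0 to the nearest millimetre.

Let the short side be w mm. Then w · w√2 = 0.27 m² = 270,000 mm².
w² = 270,000/√2, so w ≈ 436.9 mm; long side = w√2 ≈ 617.9 mm.

437 × 618 mm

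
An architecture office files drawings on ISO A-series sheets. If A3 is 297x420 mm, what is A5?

A4: ⌊420/2⌋ × 297 = 210 × 297 mm
A5: ⌊297/2⌋ × 210 = 148 × 210 mm

148 × 210 mm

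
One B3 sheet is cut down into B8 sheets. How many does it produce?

B3 = 353 × 500 mm; B8 = 62 × 88 mm.
Each halving step doubles the count; 5 steps from B3 to B8.
2^5 = 32.

32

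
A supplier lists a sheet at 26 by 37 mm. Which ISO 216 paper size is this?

A10 (26 × 37 mm)

Aspect ratio 37/26 ≈ 1.423 — close to the ISO √2 ≈ 1.414.
In the A-series (A0 area = 1 m²): A10 = 26 × 37 mm.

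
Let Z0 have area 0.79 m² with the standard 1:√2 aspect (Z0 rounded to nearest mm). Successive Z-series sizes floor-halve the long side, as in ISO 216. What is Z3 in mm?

Let Z0's short side be w mm. w · w√2 = 0.79 m² = 790,000 mm², so w ≈ 747.4 mm and w√2 ≈ 1057.0 mm → Z0 = 747 × 1057 mm.
Z1: ⌊1057/2⌋ × 747 = 528 × 747 mm
Z2: ⌊747/2⌋ × 528 = 373 × 528 mm
Z3: ⌊528/2⌋ × 373 = 264 × 373 mm

264 × 373 mm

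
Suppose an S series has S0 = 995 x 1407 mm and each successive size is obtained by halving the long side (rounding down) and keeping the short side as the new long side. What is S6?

S1 = 703 × 995 mm (from S0 by 1 halving).
S2: ⌊995/2⌋ × 703 = 497 × 703 mm
S3: ⌊703/2⌋ × 497 = 351 × 497 mm
S4: ⌊497/2⌋ × 351 = 248 × 351 mm
S5: ⌊351/2⌋ × 248 = 175 × 248 mm
S6: ⌊248/2⌋ × 175 = 124 × 175 mm

124 × 175 mm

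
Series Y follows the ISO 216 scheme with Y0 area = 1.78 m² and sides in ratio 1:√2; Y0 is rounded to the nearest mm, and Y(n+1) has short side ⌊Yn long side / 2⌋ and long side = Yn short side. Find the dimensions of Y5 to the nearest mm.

198 × 280 mm

Let Y0's short side be w mm. w · w√2 = 1.78 m² = 1,780,000 mm², so w ≈ 1121.9 mm and w√2 ≈ 1586.6 mm → Y0 = 1122 × 1587 mm.
Y1: ⌊1587/2⌋ × 1122 = 793 × 1122 mm
Y2: ⌊1122/2⌋ × 793 = 561 × 793 mm
Y3: ⌊793/2⌋ × 561 = 396 × 561 mm
Y4: ⌊561/2⌋ × 396 = 280 × 396 mm
Y5: ⌊396/2⌋ × 280 = 198 × 280 mm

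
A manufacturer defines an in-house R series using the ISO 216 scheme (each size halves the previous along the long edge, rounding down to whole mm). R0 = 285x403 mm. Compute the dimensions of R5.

50 × 71 mm

R1 = 201 × 285 mm (from R0 by 1 halving).
R2: ⌊285/2⌋ × 201 = 142 × 201 mm
R3: ⌊201/2⌋ × 142 = 100 × 142 mm
R4: ⌊142/2⌋ × 100 = 71 × 100 mm
R5: ⌊100/2⌋ × 71 = 50 × 71 mm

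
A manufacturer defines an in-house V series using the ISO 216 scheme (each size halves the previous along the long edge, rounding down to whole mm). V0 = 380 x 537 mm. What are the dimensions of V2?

V1: ⌊537/2⌋ × 380 = 268 × 380 mm
V2: ⌊380/2⌋ × 268 = 190 × 268 mm

190 × 268 mm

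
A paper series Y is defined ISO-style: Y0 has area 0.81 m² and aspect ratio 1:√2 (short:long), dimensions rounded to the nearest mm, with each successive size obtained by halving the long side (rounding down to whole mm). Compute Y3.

267 × 378 mm

Let Y0's short side be w mm. w · w√2 = 0.81 m² = 810,000 mm², so w ≈ 756.8 mm and w√2 ≈ 1070.3 mm → Y0 = 757 × 1070 mm.
Y1: ⌊1070/2⌋ × 757 = 535 × 757 mm
Y2: ⌊757/2⌋ × 535 = 378 × 535 mm
Y3: ⌊535/2⌋ × 378 = 267 × 378 mm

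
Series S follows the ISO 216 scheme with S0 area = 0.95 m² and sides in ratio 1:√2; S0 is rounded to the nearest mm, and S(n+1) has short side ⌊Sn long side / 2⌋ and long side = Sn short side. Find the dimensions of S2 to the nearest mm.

410 × 579 mm

Let S0's short side be w mm. w · w√2 = 0.95 m² = 950,000 mm², so w ≈ 819.6 mm and w√2 ≈ 1159.1 mm → S0 = 820 × 1159 mm.
S1: ⌊1159/2⌋ × 820 = 579 × 820 mm
S2: ⌊820/2⌋ × 579 = 410 × 579 mm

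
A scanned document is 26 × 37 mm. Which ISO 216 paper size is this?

Aspect ratio 37/26 ≈ 1.423 — close to the ISO √2 ≈ 1.414.
In the A-series (A0 area = 1 m²): A10 = 26 × 37 mm.

A10 (26 × 37 mm)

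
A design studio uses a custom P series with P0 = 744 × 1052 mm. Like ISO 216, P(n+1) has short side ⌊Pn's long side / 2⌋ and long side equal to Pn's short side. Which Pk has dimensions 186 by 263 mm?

P0: 744 × 1052 mm
P1: 526 × 744 mm
P2: 372 × 526 mm
P3: 263 × 372 mm
P4: 186 × 263 mm
P5: 131 × 186 mm
→ matches P4.

P4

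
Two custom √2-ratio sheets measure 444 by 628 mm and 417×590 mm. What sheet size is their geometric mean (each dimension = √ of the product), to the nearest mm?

430 × 609 mm

Short side: √(444 · 417) = √185148 ≈ 430.3 → 430 mm
Long side: √(628 · 590) = √370520 ≈ 608.7 → 609 mm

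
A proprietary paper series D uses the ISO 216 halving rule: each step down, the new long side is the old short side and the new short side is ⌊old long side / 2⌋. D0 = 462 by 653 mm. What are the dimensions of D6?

57 × 81 mm

D1: ⌊653/2⌋ × 462 = 326 × 462 mm
D2: ⌊462/2⌋ × 326 = 231 × 326 mm
D3: ⌊326/2⌋ × 231 = 163 × 231 mm
D4: ⌊231/2⌋ × 163 = 115 × 163 mm
D5: ⌊163/2⌋ × 115 = 81 × 115 mm
D6: ⌊115/2⌋ × 81 = 57 × 81 mm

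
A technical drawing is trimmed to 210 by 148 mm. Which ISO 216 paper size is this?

Aspect ratio 210/148 ≈ 1.419 — close to the ISO √2 ≈ 1.414.
In the A-series (A0 area = 1 m²): A5 = 148 × 210 mm.

A5 (148 × 210 mm)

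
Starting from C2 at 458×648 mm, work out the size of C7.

81 × 114 mm

C3: ⌊648/2⌋ × 458 = 324 × 458 mm
C4: ⌊458/2⌋ × 324 = 229 × 324 mm
C5: ⌊324/2⌋ × 229 = 162 × 229 mm
C6: ⌊229/2⌋ × 162 = 114 × 162 mm
C7: ⌊162/2⌋ × 114 = 81 × 114 mm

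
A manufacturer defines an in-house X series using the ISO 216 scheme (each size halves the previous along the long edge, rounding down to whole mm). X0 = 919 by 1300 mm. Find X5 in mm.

X1 = 650 × 919 mm (from X0 by 1 halving).
X2: ⌊919/2⌋ × 650 = 459 × 650 mm
X3: ⌊650/2⌋ × 459 = 325 × 459 mm
X4: ⌊459/2⌋ × 325 = 229 × 325 mm
X5: ⌊325/2⌋ × 229 = 162 × 229 mm

162 × 229 mm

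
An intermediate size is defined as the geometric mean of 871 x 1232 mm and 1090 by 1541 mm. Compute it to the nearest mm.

974 × 1378 mm

Short side: √(871 · 1090) = √949390 ≈ 974.4 → 974 mm
Long side: √(1232 · 1541) = √1898512 ≈ 1377.9 → 1378 mm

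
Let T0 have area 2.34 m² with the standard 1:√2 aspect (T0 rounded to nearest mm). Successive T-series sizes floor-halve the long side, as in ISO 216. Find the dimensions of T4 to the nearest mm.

Let T0's short side be w mm. w · w√2 = 2.34 m² = 2,340,000 mm², so w ≈ 1286.3 mm and w√2 ≈ 1819.1 mm → T0 = 1286 × 1819 mm.
T1: ⌊1819/2⌋ × 1286 = 909 × 1286 mm
T2: ⌊1286/2⌋ × 909 = 643 × 909 mm
T3: ⌊909/2⌋ × 643 = 454 × 643 mm
T4: ⌊643/2⌋ × 454 = 321 × 454 mm

321 × 454 mm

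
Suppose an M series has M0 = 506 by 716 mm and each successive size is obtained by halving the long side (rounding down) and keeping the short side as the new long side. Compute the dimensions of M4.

126 × 179 mm

M1: ⌊716/2⌋ × 506 = 358 × 506 mm
M2: ⌊506/2⌋ × 358 = 253 × 358 mm
M3: ⌊358/2⌋ × 253 = 179 × 253 mm
M4: ⌊253/2⌋ × 179 = 126 × 179 mm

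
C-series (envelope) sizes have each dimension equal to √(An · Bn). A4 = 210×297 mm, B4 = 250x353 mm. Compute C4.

Short side: √(210 · 250) = √52500 ≈ 229.1 → 229 mm
Long side: √(297 · 353) = √104841 ≈ 323.8 → 324 mm

229 × 324 mm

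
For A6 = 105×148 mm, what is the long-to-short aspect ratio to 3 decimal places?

148 / 105 = 1.410
ISO 216 targets √2 ≈ 1.414; the -0.005 deviation is from mm rounding.

1.410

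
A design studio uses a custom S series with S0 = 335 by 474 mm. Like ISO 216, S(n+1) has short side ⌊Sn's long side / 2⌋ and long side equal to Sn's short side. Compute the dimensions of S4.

83 × 118 mm

S1: ⌊474/2⌋ × 335 = 237 × 335 mm
S2: ⌊335/2⌋ × 237 = 167 × 237 mm
S3: ⌊237/2⌋ × 167 = 118 × 167 mm
S4: ⌊167/2⌋ × 118 = 83 × 118 mm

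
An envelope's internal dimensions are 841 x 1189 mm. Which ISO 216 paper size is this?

Aspect ratio 1189/841 ≈ 1.414 — close to the ISO √2 ≈ 1.414.
In the A-series (A0 area = 1 m²): A0 = 841 × 1189 mm.

A0 (841 × 1189 mm)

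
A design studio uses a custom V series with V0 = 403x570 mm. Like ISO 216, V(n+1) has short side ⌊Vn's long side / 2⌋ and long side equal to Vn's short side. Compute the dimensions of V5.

71 × 100 mm

V1: ⌊570/2⌋ × 403 = 285 × 403 mm
V2: ⌊403/2⌋ × 285 = 201 × 285 mm
V3: ⌊285/2⌋ × 201 = 142 × 201 mm
V4: ⌊201/2⌋ × 142 = 100 × 142 mm
V5: ⌊142/2⌋ × 100 = 71 × 100 mm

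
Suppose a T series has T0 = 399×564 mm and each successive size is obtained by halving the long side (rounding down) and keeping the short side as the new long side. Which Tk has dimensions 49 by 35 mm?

T0: 399 × 564 mm
T1: 282 × 399 mm
T2: 199 × 282 mm
T3: 141 × 199 mm
T4: 99 × 141 mm
T5: 70 × 99 mm
T6: 49 × 70 mm
T7: 35 × 49 mm
T8: 24 × 35 mm
→ matches T7.

T7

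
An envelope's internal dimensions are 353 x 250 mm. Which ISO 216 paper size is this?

B4 (250 × 353 mm)

Aspect ratio 353/250 ≈ 1.412 — close to the ISO √2 ≈ 1.414.
In the B-series (B0 = 1000 × 1414 mm): B4 = 250 × 353 mm.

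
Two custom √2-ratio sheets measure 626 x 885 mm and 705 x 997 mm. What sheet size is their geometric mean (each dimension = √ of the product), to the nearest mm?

664 × 939 mm

Short side: √(626 · 705) = √441330 ≈ 664.3 → 664 mm
Long side: √(885 · 997) = √882345 ≈ 939.3 → 939 mm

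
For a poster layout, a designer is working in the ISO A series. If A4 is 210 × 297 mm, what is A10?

A5: ⌊297/2⌋ × 210 = 148 × 210 mm
A6: ⌊210/2⌋ × 148 = 105 × 148 mm
A7: ⌊148/2⌋ × 105 = 74 × 105 mm
A8: ⌊105/2⌋ × 74 = 52 × 74 mm
A9: ⌊74/2⌋ × 52 = 37 × 52 mm
A10: ⌊52/2⌋ × 37 = 26 × 37 mm

26 × 37 mm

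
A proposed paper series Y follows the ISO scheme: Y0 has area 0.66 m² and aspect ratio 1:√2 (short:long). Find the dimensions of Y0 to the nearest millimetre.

683 × 966 mm

Let the short side be w mm. Then w · w√2 = 0.66 m² = 660,000 mm².
w² = 660,000/√2, so w ≈ 683.1 mm; long side = w√2 ≈ 966.1 mm.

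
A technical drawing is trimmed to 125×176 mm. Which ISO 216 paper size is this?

Aspect ratio 176/125 ≈ 1.408 — close to the ISO √2 ≈ 1.414.
In the B-series (B0 = 1000 × 1414 mm): B6 = 125 × 176 mm.

B6 (125 × 176 mm)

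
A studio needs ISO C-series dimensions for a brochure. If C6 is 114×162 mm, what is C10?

28 × 40 mm

C7: ⌊162/2⌋ × 114 = 81 × 114 mm
C8: ⌊114/2⌋ × 81 = 57 × 81 mm
C9: ⌊81/2⌋ × 57 = 40 × 57 mm
C10: ⌊57/2⌋ × 40 = 28 × 40 mm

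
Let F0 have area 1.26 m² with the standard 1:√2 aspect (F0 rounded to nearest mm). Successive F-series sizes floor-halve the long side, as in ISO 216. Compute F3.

333 × 472 mm

Let F0's short side be w mm. w · w√2 = 1.26 m² = 1,260,000 mm², so w ≈ 943.9 mm and w√2 ≈ 1334.9 mm → F0 = 944 × 1335 mm.
F1: ⌊1335/2⌋ × 944 = 667 × 944 mm
F2: ⌊944/2⌋ × 667 = 472 × 667 mm
F3: ⌊667/2⌋ × 472 = 333 × 472 mm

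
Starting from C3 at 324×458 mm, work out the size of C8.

57 × 81 mm

C4: ⌊458/2⌋ × 324 = 229 × 324 mm
C5: ⌊324/2⌋ × 229 = 162 × 229 mm
C6: ⌊229/2⌋ × 162 = 114 × 162 mm
C7: ⌊162/2⌋ × 114 = 81 × 114 mm
C8: ⌊114/2⌋ × 81 = 57 × 81 mm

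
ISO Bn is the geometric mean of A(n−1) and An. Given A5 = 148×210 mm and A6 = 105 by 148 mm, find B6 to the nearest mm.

125 × 176 mm

Short side: √(148 · 105) = √15540 ≈ 124.7 → 125 mm
Long side: √(210 · 148) = √31080 ≈ 176.3 → 176 mm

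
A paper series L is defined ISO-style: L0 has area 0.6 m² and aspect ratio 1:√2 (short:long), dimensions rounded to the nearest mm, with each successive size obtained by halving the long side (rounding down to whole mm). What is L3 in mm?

Let L0's short side be w mm. w · w√2 = 0.6 m² = 600,000 mm², so w ≈ 651.4 mm and w√2 ≈ 921.2 mm → L0 = 651 × 921 mm.
L1: ⌊921/2⌋ × 651 = 460 × 651 mm
L2: ⌊651/2⌋ × 460 = 325 × 460 mm
L3: ⌊460/2⌋ × 325 = 230 × 325 mm

230 × 325 mm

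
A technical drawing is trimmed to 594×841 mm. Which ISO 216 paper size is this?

Aspect ratio 841/594 ≈ 1.416 — close to the ISO √2 ≈ 1.414.
In the A-series (A0 area = 1 m²): A1 = 594 × 841 mm.

A1 (594 × 841 mm)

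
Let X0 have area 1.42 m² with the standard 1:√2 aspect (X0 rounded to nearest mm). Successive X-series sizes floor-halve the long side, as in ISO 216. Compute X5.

Let X0's short side be w mm. w · w√2 = 1.42 m² = 1,420,000 mm², so w ≈ 1002.0 mm and w√2 ≈ 1417.1 mm → X0 = 1002 × 1417 mm.
X1: ⌊1417/2⌋ × 1002 = 708 × 1002 mm
X2: ⌊1002/2⌋ × 708 = 501 × 708 mm
X3: ⌊708/2⌋ × 501 = 354 × 501 mm
X4: ⌊501/2⌋ × 354 = 250 × 354 mm
X5: ⌊354/2⌋ × 250 = 177 × 250 mm

177 × 250 mm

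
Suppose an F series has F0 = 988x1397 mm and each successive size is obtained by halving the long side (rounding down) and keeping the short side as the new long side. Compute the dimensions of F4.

247 × 349 mm

F1: ⌊1397/2⌋ × 988 = 698 × 988 mm
F2: ⌊988/2⌋ × 698 = 494 × 698 mm
F3: ⌊698/2⌋ × 494 = 349 × 494 mm
F4: ⌊494/2⌋ × 349 = 247 × 349 mm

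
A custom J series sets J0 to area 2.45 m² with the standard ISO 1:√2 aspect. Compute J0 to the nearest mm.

Let the short side be w mm. Then w · w√2 = 2.45 m² = 2,450,000 mm².
w² = 2,450,000/√2, so w ≈ 1316.2 mm; long side = w√2 ≈ 1861.4 mm.

1316 × 1861 mm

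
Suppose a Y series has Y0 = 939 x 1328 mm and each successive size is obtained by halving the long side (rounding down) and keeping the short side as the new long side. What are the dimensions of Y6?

Y1 = 664 × 939 mm (from Y0 by 1 halving).
Y2: ⌊939/2⌋ × 664 = 469 × 664 mm
Y3: ⌊664/2⌋ × 469 = 332 × 469 mm
Y4: ⌊469/2⌋ × 332 = 234 × 332 mm
Y5: ⌊332/2⌋ × 234 = 166 × 234 mm
Y6: ⌊234/2⌋ × 166 = 117 × 166 mm

117 × 166 mm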